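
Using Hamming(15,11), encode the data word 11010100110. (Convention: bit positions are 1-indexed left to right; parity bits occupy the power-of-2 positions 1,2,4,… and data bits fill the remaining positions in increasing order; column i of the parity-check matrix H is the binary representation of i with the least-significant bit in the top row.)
Codeword c = d · G (mod 2), d = 11010100110:
  c[0] = d·G[:,0] = (11010100110)·(11011010101) mod 2 = 1+1+0+1+0+0+0+0+1+0+0 mod 2 = 0
  c[1] = d·G[:,1] = (11010100110)·(10110110011) mod 2 = 1+0+0+1+0+1+0+0+0+1+0 mod 2 = 0
  c[2] = d·G[:,2] = (11010100110)·(10000000000) mod 2 = 1+0+0+0+0+0+0+0+0+0+0 mod 2 = 1
  c[3] = d·G[:,3] = (11010100110)·(01110001111) mod 2 = 0+1+0+1+0+0+0+0+1+1+0 mod 2 = 0
  c[4] = d·G[:,4] = (11010100110)·(01000000000) mod 2 = 0+1+0+0+0+0+0+0+0+0+0 mod 2 = 1
  c[5] = d·G[:,5] = (11010100110)·(00100000000) mod 2 = 0+0+0+0+0+0+0+0+0+0+0 mod 2 = 0
  c[6] = d·G[:,6] = (11010100110)·(00010000000) mod 2 = 0+0+0+1+0+0+0+0+0+0+0 mod 2 = 1
  c[7] = d·G[:,7] = (11010100110)·(00001111111) mod 2 = 0+0+0+0+0+1+0+0+1+1+0 mod 2 = 1
  c[8] = d·G[:,8] = (11010100110)·(00001000000) mod 2 = 0+0+0+0+0+0+0+0+0+0+0 mod 2 = 0
  c[9] = d·G[:,9] = (11010100110)·(00000100000) mod 2 = 0+0+0+0+0+1+0+0+0+0+0 mod 2 = 1
  c[10] = d·G[:,10] = (11010100110)·(00000010000) mod 2 = 0+0+0+0+0+0+0+0+0+0+0 mod 2 = 0
  c[11] = d·G[:,11] = (11010100110)·(00000001000) mod 2 = 0+0+0+0+0+0+0+0+0+0+0 mod 2 = 0
  c[12] = d·G[:,12] = (11010100110)·(00000000100) mod 2 = 0+0+0+0+0+0+0+0+1+0+0 mod 2 = 1
  c[13] = d·G[:,13] = (11010100110)·(00000000010) mod 2 = 0+0+0+0+0+0+0+0+0+1+0 mod 2 = 1
  c[14] = d·G[:,14] = (11010100110)·(00000000001) mod 2 = 0+0+0+0+0+0+0+0+0+0+0 mod 2 = 0
Codeword = 001010110100110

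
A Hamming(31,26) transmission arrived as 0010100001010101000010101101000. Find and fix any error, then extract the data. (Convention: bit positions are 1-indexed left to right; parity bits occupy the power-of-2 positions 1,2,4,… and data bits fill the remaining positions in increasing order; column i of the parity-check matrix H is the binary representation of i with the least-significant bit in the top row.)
Syndrome s = H · r^T (mod 2), r = 0010100001010101000010101101000:
  s[0] = (1010101010101010101010101010101)·(0010100001010101000010101101000) mod 2 = 0+0+1+0+1+0+0+0+0+0+0+0+0+0+0+0+0+0+0+0+1+0+1+0+1+0+0+0+0+0+0 mod 2 = 1
  s[1] = (0110011001100110011001100110011)·(0010100001010101000010101101000) mod 2 = 0+0+1+0+0+0+0+0+0+1+0+0+0+1+0+0+0+0+0+0+0+0+1+0+0+1+0+0+0+0+0 mod 2 = 1
  s[2] = (0001111000011110000111100001111)·(0010100001010101000010101101000) mod 2 = 0+0+0+0+1+0+0+0+0+0+0+1+0+1+0+0+0+0+0+0+1+0+1+0+0+0+0+1+0+0+0 mod 2 = 0
  s[3] = (0000000111111110000000011111111)·(0010100001010101000010101101000) mod 2 = 0+0+0+0+0+0+0+0+0+1+0+1+0+1+0+0+0+0+0+0+0+0+0+0+1+1+0+1+0+0+0 mod 2 = 0
  s[4] = (0000000000000001111111111111111)·(0010100001010101000010101101000) mod 2 = 0+0+0+0+0+0+0+0+0+0+0+0+0+0+0+1+0+0+0+0+1+0+1+0+1+1+0+1+0+0+0 mod 2 = 0
Syndrome = 11000
Column 3 of H equals this syndrome → error at bit 3 (1-indexed).
Flip bit 3: 0010100001010101000010101101000 → 0000100001010101000010101101000
Extract data bits at positions {3,5,6,7,9,10,11,12,13,14,15,17,18,19,20,21,22,23,24,25,26,27,28,29,30,31}: 01000101010000010101101000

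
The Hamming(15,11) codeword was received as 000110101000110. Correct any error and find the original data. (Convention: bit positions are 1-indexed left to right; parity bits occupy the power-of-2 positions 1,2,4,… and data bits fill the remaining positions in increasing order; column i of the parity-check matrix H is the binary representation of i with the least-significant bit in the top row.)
Syndrome s = H · r^T (mod 2), r = 000110101000110:
  s[0] = (101010101010101)·(000110101000110) mod 2 = 0+0+0+0+1+0+1+0+1+0+0+0+1+0+0 mod 2 = 0
  s[1] = (011001100110011)·(000110101000110) mod 2 = 0+0+0+0+0+0+1+0+0+0+0+0+0+1+0 mod 2 = 0
  s[2] = (000111100001111)·(000110101000110) mod 2 = 0+0+0+1+1+0+1+0+0+0+0+0+1+1+0 mod 2 = 1
  s[3] = (000000011111111)·(000110101000110) mod 2 = 0+0+0+0+0+0+0+0+1+0+0+0+1+1+0 mod 2 = 1
Syndrome = 0011
Column 12 of H equals this syndrome → error at bit 12 (1-indexed).
Flip bit 12: 000110101000110 → 000110101001110
Extract data bits at positions {3,5,6,7,9,10,11,12,13,14,15}: 01011001110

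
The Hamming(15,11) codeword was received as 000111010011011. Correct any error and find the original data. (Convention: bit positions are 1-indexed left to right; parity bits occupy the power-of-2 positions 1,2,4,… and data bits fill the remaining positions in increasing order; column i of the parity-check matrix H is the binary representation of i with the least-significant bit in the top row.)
Syndrome s = H · r^T (mod 2), r = 000111010011011:
  s[0] = (101010101010101)·(000111010011011) mod 2 = 0+0+0+0+1+0+0+0+0+0+1+0+0+0+1 mod 2 = 1
  s[1] = (011001100110011)·(000111010011011) mod 2 = 0+0+0+0+0+1+0+0+0+0+1+0+0+1+1 mod 2 = 0
  s[2] = (000111100001111)·(000111010011011) mod 2 = 0+0+0+1+1+1+0+0+0+0+0+1+0+1+1 mod 2 = 0
  s[3] = (000000011111111)·(000111010011011) mod 2 = 0+0+0+0+0+0+0+1+0+0+1+1+0+1+1 mod 2 = 1
Syndrome = 1001
Column 9 of H equals this syndrome → error at bit 9 (1-indexed).
Flip bit 9: 000111010011011 → 000111011011011
Extract data bits at positions {3,5,6,7,9,10,11,12,13,14,15}: 01101011011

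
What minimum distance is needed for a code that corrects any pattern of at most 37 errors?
Correcting t errors requires d_min ≥ 2t + 1 = 2·37 + 1 = 75.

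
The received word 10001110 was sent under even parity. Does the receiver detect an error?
Sum of received bits: 1+0+0+0+1+1+1+0 = 4; 4 mod 2 = 0. Result is 0 → no error detected.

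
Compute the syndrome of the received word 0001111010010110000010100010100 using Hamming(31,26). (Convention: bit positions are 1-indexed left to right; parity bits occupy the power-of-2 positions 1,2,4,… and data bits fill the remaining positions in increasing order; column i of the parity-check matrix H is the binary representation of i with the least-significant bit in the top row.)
Syndrome s = H · r^T (mod 2), r = 0001111010010110000010100010100:
  s[0] = (1010101010101010101010101010101)·(0001111010010110000010100010100) mod 2 = 0+0+0+0+1+0+1+0+1+0+0+0+0+0+1+0+0+0+0+0+1+0+1+0+0+0+1+0+1+0+0 mod 2 = 0
  s[1] = (0110011001100110011001100110011)·(0001111010010110000010100010100) mod 2 = 0+0+0+0+0+1+1+0+0+0+0+0+0+1+1+0+0+0+0+0+0+0+1+0+0+0+1+0+0+0+0 mod 2 = 0
  s[2] = (0001111000011110000111100001111)·(0001111010010110000010100010100) mod 2 = 0+0+0+1+1+1+1+0+0+0+0+1+0+1+1+0+0+0+0+0+1+0+1+0+0+0+0+0+1+0+0 mod 2 = 0
  s[3] = (0000000111111110000000011111111)·(0001111010010110000010100010100) mod 2 = 0+0+0+0+0+0+0+0+1+0+0+1+0+1+1+0+0+0+0+0+0+0+0+0+0+0+1+0+1+0+0 mod 2 = 0
  s[4] = (0000000000000001111111111111111)·(0001111010010110000010100010100) mod 2 = 0+0+0+0+0+0+0+0+0+0+0+0+0+0+0+0+0+0+0+0+1+0+1+0+0+0+1+0+1+0+0 mod 2 = 0
Syndrome = 00000
s = 0: no error detected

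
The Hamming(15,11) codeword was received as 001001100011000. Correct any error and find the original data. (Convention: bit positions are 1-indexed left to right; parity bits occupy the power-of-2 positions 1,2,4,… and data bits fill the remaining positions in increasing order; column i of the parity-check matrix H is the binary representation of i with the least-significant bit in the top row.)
Syndrome s = H · r^T (mod 2), r = 001001100011000:
  s[0] = (101010101010101)·(001001100011000) mod 2 = 0+0+1+0+0+0+1+0+0+0+1+0+0+0+0 mod 2 = 1
  s[1] = (011001100110011)·(001001100011000) mod 2 = 0+0+1+0+0+1+1+0+0+0+1+0+0+0+0 mod 2 = 0
  s[2] = (000111100001111)·(001001100011000) mod 2 = 0+0+0+0+0+1+1+0+0+0+0+1+0+0+0 mod 2 = 1
  s[3] = (000000011111111)·(001001100011000) mod 2 = 0+0+0+0+0+0+0+0+0+0+1+1+0+0+0 mod 2 = 0
Syndrome = 1010
Column 5 of H equals this syndrome → error at bit 5 (1-indexed).
Flip bit 5: 001001100011000 → 001011100011000
Extract data bits at positions {3,5,6,7,9,10,11,12,13,14,15}: 11110011000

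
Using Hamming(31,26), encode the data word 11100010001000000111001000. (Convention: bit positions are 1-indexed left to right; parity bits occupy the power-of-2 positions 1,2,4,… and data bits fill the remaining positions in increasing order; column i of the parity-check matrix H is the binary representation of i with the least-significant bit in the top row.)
Codeword c = d · G (mod 2), d = 11100010001000000111001000:
  c[0] = d·G[:,0] = (11100010001000000111001000)·(11011010101101010101010101) mod 2 = 1+1+0+0+0+0+1+0+0+0+1+0+0+0+0+0+0+1+0+1+0+0+0+0+0+0 mod 2 = 0
  c[1] = d·G[:,1] = (11100010001000000111001000)·(10110110011011001100110011) mod 2 = 1+0+1+0+0+0+1+0+0+0+1+0+0+0+0+0+0+1+0+0+0+0+0+0+0+0 mod 2 = 1
  c[2] = d·G[:,2] = (11100010001000000111001000)·(10000000000000000000000000) mod 2 = 1+0+0+0+0+0+0+0+0+0+0+0+0+0+0+0+0+0+0+0+0+0+0+0+0+0 mod 2 = 1
  c[3] = d·G[:,3] = (11100010001000000111001000)·(01110001111000111100001111) mod 2 = 0+1+1+0+0+0+0+0+0+0+1+0+0+0+0+0+0+1+0+0+0+0+1+0+0+0 mod 2 = 1
  c[4] = d·G[:,4] = (11100010001000000111001000)·(01000000000000000000000000) mod 2 = 0+1+0+0+0+0+0+0+0+0+0+0+0+0+0+0+0+0+0+0+0+0+0+0+0+0 mod 2 = 1
  c[5] = d·G[:,5] = (11100010001000000111001000)·(00100000000000000000000000) mod 2 = 0+0+1+0+0+0+0+0+0+0+0+0+0+0+0+0+0+0+0+0+0+0+0+0+0+0 mod 2 = 1
  c[6] = d·G[:,6] = (11100010001000000111001000)·(00010000000000000000000000) mod 2 = 0+0+0+0+0+0+0+0+0+0+0+0+0+0+0+0+0+0+0+0+0+0+0+0+0+0 mod 2 = 0
  c[7] = d·G[:,7] = (11100010001000000111001000)·(00001111111000000011111111) mod 2 = 0+0+0+0+0+0+1+0+0+0+1+0+0+0+0+0+0+0+1+1+0+0+1+0+0+0 mod 2 = 1
  c[8] = d·G[:,8] = (11100010001000000111001000)·(00001000000000000000000000) mod 2 = 0+0+0+0+0+0+0+0+0+0+0+0+0+0+0+0+0+0+0+0+0+0+0+0+0+0 mod 2 = 0
  c[9] = d·G[:,9] = (11100010001000000111001000)·(00000100000000000000000000) mod 2 = 0+0+0+0+0+0+0+0+0+0+0+0+0+0+0+0+0+0+0+0+0+0+0+0+0+0 mod 2 = 0
  c[10] = d·G[:,10] = (11100010001000000111001000)·(00000010000000000000000000) mod 2 = 0+0+0+0+0+0+1+0+0+0+0+0+0+0+0+0+0+0+0+0+0+0+0+0+0+0 mod 2 = 1
  c[11] = d·G[:,11] = (11100010001000000111001000)·(00000001000000000000000000) mod 2 = 0+0+0+0+0+0+0+0+0+0+0+0+0+0+0+0+0+0+0+0+0+0+0+0+0+0 mod 2 = 0
  c[12] = d·G[:,12] = (11100010001000000111001000)·(00000000100000000000000000) mod 2 = 0+0+0+0+0+0+0+0+0+0+0+0+0+0+0+0+0+0+0+0+0+0+0+0+0+0 mod 2 = 0
  c[13] = d·G[:,13] = (11100010001000000111001000)·(00000000010000000000000000) mod 2 = 0+0+0+0+0+0+0+0+0+0+0+0+0+0+0+0+0+0+0+0+0+0+0+0+0+0 mod 2 = 0
  c[14] = d·G[:,14] = (11100010001000000111001000)·(00000000001000000000000000) mod 2 = 0+0+0+0+0+0+0+0+0+0+1+0+0+0+0+0+0+0+0+0+0+0+0+0+0+0 mod 2 = 1
  c[15] = d·G[:,15] = (11100010001000000111001000)·(00000000000111111111111111) mod 2 = 0+0+0+0+0+0+0+0+0+0+0+0+0+0+0+0+0+1+1+1+0+0+1+0+0+0 mod 2 = 0
  c[16] = d·G[:,16] = (11100010001000000111001000)·(00000000000100000000000000) mod 2 = 0+0+0+0+0+0+0+0+0+0+0+0+0+0+0+0+0+0+0+0+0+0+0+0+0+0 mod 2 = 0
  c[17] = d·G[:,17] = (11100010001000000111001000)·(00000000000010000000000000) mod 2 = 0+0+0+0+0+0+0+0+0+0+0+0+0+0+0+0+0+0+0+0+0+0+0+0+0+0 mod 2 = 0
  c[18] = d·G[:,18] = (11100010001000000111001000)·(00000000000001000000000000) mod 2 = 0+0+0+0+0+0+0+0+0+0+0+0+0+0+0+0+0+0+0+0+0+0+0+0+0+0 mod 2 = 0
  c[19] = d·G[:,19] = (11100010001000000111001000)·(00000000000000100000000000) mod 2 = 0+0+0+0+0+0+0+0+0+0+0+0+0+0+0+0+0+0+0+0+0+0+0+0+0+0 mod 2 = 0
  c[20] = d·G[:,20] = (11100010001000000111001000)·(00000000000000010000000000) mod 2 = 0+0+0+0+0+0+0+0+0+0+0+0+0+0+0+0+0+0+0+0+0+0+0+0+0+0 mod 2 = 0
  c[21] = d·G[:,21] = (11100010001000000111001000)·(00000000000000001000000000) mod 2 = 0+0+0+0+0+0+0+0+0+0+0+0+0+0+0+0+0+0+0+0+0+0+0+0+0+0 mod 2 = 0
  c[22] = d·G[:,22] = (11100010001000000111001000)·(00000000000000000100000000) mod 2 = 0+0+0+0+0+0+0+0+0+0+0+0+0+0+0+0+0+1+0+0+0+0+0+0+0+0 mod 2 = 1
  c[23] = d·G[:,23] = (11100010001000000111001000)·(00000000000000000010000000) mod 2 = 0+0+0+0+0+0+0+0+0+0+0+0+0+0+0+0+0+0+1+0+0+0+0+0+0+0 mod 2 = 1
  c[24] = d·G[:,24] = (11100010001000000111001000)·(00000000000000000001000000) mod 2 = 0+0+0+0+0+0+0+0+0+0+0+0+0+0+0+0+0+0+0+1+0+0+0+0+0+0 mod 2 = 1
  c[25] = d·G[:,25] = (11100010001000000111001000)·(00000000000000000000100000) mod 2 = 0+0+0+0+0+0+0+0+0+0+0+0+0+0+0+0+0+0+0+0+0+0+0+0+0+0 mod 2 = 0
  c[26] = d·G[:,26] = (11100010001000000111001000)·(00000000000000000000010000) mod 2 = 0+0+0+0+0+0+0+0+0+0+0+0+0+0+0+0+0+0+0+0+0+0+0+0+0+0 mod 2 = 0
  c[27] = d·G[:,27] = (11100010001000000111001000)·(00000000000000000000001000) mod 2 = 0+0+0+0+0+0+0+0+0+0+0+0+0+0+0+0+0+0+0+0+0+0+1+0+0+0 mod 2 = 1
  c[28] = d·G[:,28] = (11100010001000000111001000)·(00000000000000000000000100) mod 2 = 0+0+0+0+0+0+0+0+0+0+0+0+0+0+0+0+0+0+0+0+0+0+0+0+0+0 mod 2 = 0
  c[29] = d·G[:,29] = (11100010001000000111001000)·(00000000000000000000000010) mod 2 = 0+0+0+0+0+0+0+0+0+0+0+0+0+0+0+0+0+0+0+0+0+0+0+0+0+0 mod 2 = 0
  c[30] = d·G[:,30] = (11100010001000000111001000)·(00000000000000000000000001) mod 2 = 0+0+0+0+0+0+0+0+0+0+0+0+0+0+0+0+0+0+0+0+0+0+0+0+0+0 mod 2 = 0
Codeword = 0111110100100010000000111001000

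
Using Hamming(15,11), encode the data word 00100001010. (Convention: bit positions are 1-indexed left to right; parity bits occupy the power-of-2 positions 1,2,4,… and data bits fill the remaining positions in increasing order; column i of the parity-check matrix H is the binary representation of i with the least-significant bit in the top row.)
Codeword c = d · G (mod 2), d = 00100001010:
  c[0] = d·G[:,0] = (00100001010)·(11011010101) mod 2 = 0+0+0+0+0+0+0+0+0+0+0 mod 2 = 0
  c[1] = d·G[:,1] = (00100001010)·(10110110011) mod 2 = 0+0+1+0+0+0+0+0+0+1+0 mod 2 = 0
  c[2] = d·G[:,2] = (00100001010)·(10000000000) mod 2 = 0+0+0+0+0+0+0+0+0+0+0 mod 2 = 0
  c[3] = d·G[:,3] = (00100001010)·(01110001111) mod 2 = 0+0+1+0+0+0+0+1+0+1+0 mod 2 = 1
  c[4] = d·G[:,4] = (00100001010)·(01000000000) mod 2 = 0+0+0+0+0+0+0+0+0+0+0 mod 2 = 0
  c[5] = d·G[:,5] = (00100001010)·(00100000000) mod 2 = 0+0+1+0+0+0+0+0+0+0+0 mod 2 = 1
  c[6] = d·G[:,6] = (00100001010)·(00010000000) mod 2 = 0+0+0+0+0+0+0+0+0+0+0 mod 2 = 0
  c[7] = d·G[:,7] = (00100001010)·(00001111111) mod 2 = 0+0+0+0+0+0+0+1+0+1+0 mod 2 = 0
  c[8] = d·G[:,8] = (00100001010)·(00001000000) mod 2 = 0+0+0+0+0+0+0+0+0+0+0 mod 2 = 0
  c[9] = d·G[:,9] = (00100001010)·(00000100000) mod 2 = 0+0+0+0+0+0+0+0+0+0+0 mod 2 = 0
  c[10] = d·G[:,10] = (00100001010)·(00000010000) mod 2 = 0+0+0+0+0+0+0+0+0+0+0 mod 2 = 0
  c[11] = d·G[:,11] = (00100001010)·(00000001000) mod 2 = 0+0+0+0+0+0+0+1+0+0+0 mod 2 = 1
  c[12] = d·G[:,12] = (00100001010)·(00000000100) mod 2 = 0+0+0+0+0+0+0+0+0+0+0 mod 2 = 0
  c[13] = d·G[:,13] = (00100001010)·(00000000010) mod 2 = 0+0+0+0+0+0+0+0+0+1+0 mod 2 = 1
  c[14] = d·G[:,14] = (00100001010)·(00000000001) mod 2 = 0+0+0+0+0+0+0+0+0+0+0 mod 2 = 0
Codeword = 000101000001010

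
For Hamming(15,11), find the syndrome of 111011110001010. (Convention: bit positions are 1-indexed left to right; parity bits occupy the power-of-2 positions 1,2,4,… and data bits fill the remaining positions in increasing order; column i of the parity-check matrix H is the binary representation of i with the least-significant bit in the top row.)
Syndrome s = H · r^T (mod 2), r = 111011110001010:
  s[0] = (101010101010101)·(111011110001010) mod 2 = 1+0+1+0+1+0+1+0+0+0+0+0+0+0+0 mod 2 = 0
  s[1] = (011001100110011)·(111011110001010) mod 2 = 0+1+1+0+0+1+1+0+0+0+0+0+0+1+0 mod 2 = 1
  s[2] = (000111100001111)·(111011110001010) mod 2 = 0+0+0+0+1+1+1+0+0+0+0+1+0+1+0 mod 2 = 1
  s[3] = (000000011111111)·(111011110001010) mod 2 = 0+0+0+0+0+0+0+1+0+0+0+1+0+1+0 mod 2 = 1
Syndrome = 0111
Non-zero syndrome: error at position 14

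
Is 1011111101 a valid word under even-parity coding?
Sum of all bits: 1+0+1+1+1+1+1+1+0+1 = 8; 8 mod 2 = 0. Result is 0 → valid parity.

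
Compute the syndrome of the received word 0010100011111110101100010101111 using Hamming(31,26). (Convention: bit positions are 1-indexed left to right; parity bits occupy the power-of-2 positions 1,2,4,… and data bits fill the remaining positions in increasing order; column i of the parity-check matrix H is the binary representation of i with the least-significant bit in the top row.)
Syndrome s = H · r^T (mod 2), r = 0010100011111110101100010101111:
  s[0] = (1010101010101010101010101010101)·(0010100011111110101100010101111) mod 2 = 0+0+1+0+1+0+0+0+1+0+1+0+1+0+1+0+1+0+1+0+0+0+0+0+0+0+0+0+1+0+1 mod 2 = 0
  s[1] = (0110011001100110011001100110011)·(0010100011111110101100010101111) mod 2 = 0+0+1+0+0+0+0+0+0+1+1+0+0+1+1+0+0+0+1+0+0+0+0+0+0+1+0+0+0+1+1 mod 2 = 1
  s[2] = (0001111000011110000111100001111)·(0010100011111110101100010101111) mod 2 = 0+0+0+0+1+0+0+0+0+0+0+1+1+1+1+0+0+0+0+1+0+0+0+0+0+0+0+1+1+1+1 mod 2 = 0
  s[3] = (0000000111111110000000011111111)·(0010100011111110101100010101111) mod 2 = 0+0+0+0+0+0+0+0+1+1+1+1+1+1+1+0+0+0+0+0+0+0+0+1+0+1+0+1+1+1+1 mod 2 = 1
  s[4] = (0000000000000001111111111111111)·(0010100011111110101100010101111) mod 2 = 0+0+0+0+0+0+0+0+0+0+0+0+0+0+0+0+1+0+1+1+0+0+0+1+0+1+0+1+1+1+1 mod 2 = 1
Syndrome = 01011
Non-zero syndrome: error at position 26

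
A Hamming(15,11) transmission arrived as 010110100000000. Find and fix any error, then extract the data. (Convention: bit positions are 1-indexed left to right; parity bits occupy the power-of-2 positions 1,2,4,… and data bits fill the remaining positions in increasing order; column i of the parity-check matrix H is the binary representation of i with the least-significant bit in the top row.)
Syndrome s = H · r^T (mod 2), r = 010110100000000:
  s[0] = (101010101010101)·(010110100000000) mod 2 = 0+0+0+0+1+0+1+0+0+0+0+0+0+0+0 mod 2 = 0
  s[1] = (011001100110011)·(010110100000000) mod 2 = 0+1+0+0+0+0+1+0+0+0+0+0+0+0+0 mod 2 = 0
  s[2] = (000111100001111)·(010110100000000) mod 2 = 0+0+0+1+1+0+1+0+0+0+0+0+0+0+0 mod 2 = 1
  s[3] = (000000011111111)·(010110100000000) mod 2 = 0+0+0+0+0+0+0+0+0+0+0+0+0+0+0 mod 2 = 0
Syndrome = 0010
Column 4 of H equals this syndrome → error at bit 4 (1-indexed).
Flip bit 4: 010110100000000 → 010010100000000
Extract data bits at positions {3,5,6,7,9,10,11,12,13,14,15}: 01010000000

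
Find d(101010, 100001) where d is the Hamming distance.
XOR = 001011, count of 1s = 3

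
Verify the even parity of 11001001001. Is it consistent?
Sum of all bits: 1+1+0+0+1+0+0+1+0+0+1 = 5; 5 mod 2 = 1. Result is 1 → parity error detected.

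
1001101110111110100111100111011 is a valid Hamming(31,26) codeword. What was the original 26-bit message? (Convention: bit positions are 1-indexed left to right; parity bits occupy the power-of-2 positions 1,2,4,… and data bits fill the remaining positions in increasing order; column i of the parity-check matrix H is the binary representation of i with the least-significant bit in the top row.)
Parity bits occupy power-of-2 positions; data bits are at positions {3,5,6,7,9,10,11,12,13,14,15,17,18,19,20,21,22,23,24,25,26,27,28,29,30,31} (1-indexed).
Extract: c[3]=0 c[5]=1 c[6]=0 c[7]=1 c[9]=1 c[10]=0 c[11]=1 c[12]=1 c[13]=1 c[14]=1 c[15]=1 c[17]=1 c[18]=0 c[19]=0 c[20]=1 c[21]=1 c[22]=1 c[23]=1 c[24]=0 c[25]=0 c[26]=1 c[27]=1 c[28]=1 c[29]=0 c[30]=1 c[31]=1
Data = 01011011111100111100111011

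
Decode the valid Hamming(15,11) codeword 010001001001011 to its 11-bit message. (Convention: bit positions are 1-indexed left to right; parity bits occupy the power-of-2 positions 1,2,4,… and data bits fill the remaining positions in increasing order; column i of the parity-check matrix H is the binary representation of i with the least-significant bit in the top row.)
Parity bits occupy power-of-2 positions; data bits are at positions {3,5,6,7,9,10,11,12,13,14,15} (1-indexed).
Extract: c[3]=0 c[5]=0 c[6]=1 c[7]=0 c[9]=1 c[10]=0 c[11]=0 c[12]=1 c[13]=0 c[14]=1 c[15]=1
Data = 00101001011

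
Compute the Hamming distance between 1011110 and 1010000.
XOR = 0001110, count of 1s = 3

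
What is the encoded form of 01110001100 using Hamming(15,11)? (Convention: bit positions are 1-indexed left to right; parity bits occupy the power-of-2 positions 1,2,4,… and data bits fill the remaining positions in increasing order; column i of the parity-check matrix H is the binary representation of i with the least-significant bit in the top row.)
Codeword c = d · G (mod 2), d = 01110001100:
  c[0] = d·G[:,0] = (01110001100)·(11011010101) mod 2 = 0+1+0+1+0+0+0+0+1+0+0 mod 2 = 1
  c[1] = d·G[:,1] = (01110001100)·(10110110011) mod 2 = 0+0+1+1+0+0+0+0+0+0+0 mod 2 = 0
  c[2] = d·G[:,2] = (01110001100)·(10000000000) mod 2 = 0+0+0+0+0+0+0+0+0+0+0 mod 2 = 0
  c[3] = d·G[:,3] = (01110001100)·(01110001111) mod 2 = 0+1+1+1+0+0+0+1+1+0+0 mod 2 = 1
  c[4] = d·G[:,4] = (01110001100)·(01000000000) mod 2 = 0+1+0+0+0+0+0+0+0+0+0 mod 2 = 1
  c[5] = d·G[:,5] = (01110001100)·(00100000000) mod 2 = 0+0+1+0+0+0+0+0+0+0+0 mod 2 = 1
  c[6] = d·G[:,6] = (01110001100)·(00010000000) mod 2 = 0+0+0+1+0+0+0+0+0+0+0 mod 2 = 1
  c[7] = d·G[:,7] = (01110001100)·(00001111111) mod 2 = 0+0+0+0+0+0+0+1+1+0+0 mod 2 = 0
  c[8] = d·G[:,8] = (01110001100)·(00001000000) mod 2 = 0+0+0+0+0+0+0+0+0+0+0 mod 2 = 0
  c[9] = d·G[:,9] = (01110001100)·(00000100000) mod 2 = 0+0+0+0+0+0+0+0+0+0+0 mod 2 = 0
  c[10] = d·G[:,10] = (01110001100)·(00000010000) mod 2 = 0+0+0+0+0+0+0+0+0+0+0 mod 2 = 0
  c[11] = d·G[:,11] = (01110001100)·(00000001000) mod 2 = 0+0+0+0+0+0+0+1+0+0+0 mod 2 = 1
  c[12] = d·G[:,12] = (01110001100)·(00000000100) mod 2 = 0+0+0+0+0+0+0+0+1+0+0 mod 2 = 1
  c[13] = d·G[:,13] = (01110001100)·(00000000010) mod 2 = 0+0+0+0+0+0+0+0+0+0+0 mod 2 = 0
  c[14] = d·G[:,14] = (01110001100)·(00000000001) mod 2 = 0+0+0+0+0+0+0+0+0+0+0 mod 2 = 0
Codeword = 100111100001100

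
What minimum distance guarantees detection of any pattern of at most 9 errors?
Detecting e errors requires d_min ≥ e + 1 = 9 + 1 = 10.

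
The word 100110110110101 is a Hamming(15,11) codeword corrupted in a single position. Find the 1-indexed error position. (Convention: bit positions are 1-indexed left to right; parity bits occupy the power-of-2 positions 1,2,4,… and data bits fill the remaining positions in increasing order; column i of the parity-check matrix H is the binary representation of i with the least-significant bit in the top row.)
Syndrome s = H · r^T (mod 2), r = 100110110110101:
  s[0] = (101010101010101)·(100110110110101) mod 2 = 1+0+0+0+1+0+1+0+0+0+1+0+1+0+1 mod 2 = 0
  s[1] = (011001100110011)·(100110110110101) mod 2 = 0+0+0+0+0+0+1+0+0+1+1+0+0+0+1 mod 2 = 0
  s[2] = (000111100001111)·(100110110110101) mod 2 = 0+0+0+1+1+0+1+0+0+0+0+0+1+0+1 mod 2 = 1
  s[3] = (000000011111111)·(100110110110101) mod 2 = 0+0+0+0+0+0+0+1+0+1+1+0+1+0+1 mod 2 = 1
Syndrome = 0011
Column i of H is the binary representation of i, so the syndrome is the binary index of the flipped bit.
Read s = 0011 with s[0] as LSB: 0·2^0 + 0·2^1 + 1·2^2 + 1·2^3 = 12.
Error is at bit position 12.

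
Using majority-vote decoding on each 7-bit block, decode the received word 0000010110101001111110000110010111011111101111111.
Split into 7-bit blocks and majority-vote each:
  block 1 = 0000010: 1 ones, 6 zeros → 0
  block 2 = 1101010: 4 ones, 3 zeros → 1
  block 3 = 0111111: 6 ones, 1 zeros → 1
  block 4 = 0000110: 2 ones, 5 zeros → 0
  block 5 = 0101110: 4 ones, 3 zeros → 1
  block 6 = 1111110: 6 ones, 1 zeros → 1
  block 7 = 1111111: 7 ones, 0 zeros → 1
Decoded = 0110111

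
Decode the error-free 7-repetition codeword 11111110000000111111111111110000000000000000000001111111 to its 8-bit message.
Split into 7-bit blocks: 1111111 0000000 1111111 1111111 0000000 0000000 0000000 1111111
Data = 10110001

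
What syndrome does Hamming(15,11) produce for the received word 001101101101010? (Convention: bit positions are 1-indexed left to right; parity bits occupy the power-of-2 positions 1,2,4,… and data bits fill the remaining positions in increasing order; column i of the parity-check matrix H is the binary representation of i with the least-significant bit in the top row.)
Syndrome s = H · r^T (mod 2), r = 001101101101010:
  s[0] = (101010101010101)·(001101101101010) mod 2 = 0+0+1+0+0+0+1+0+1+0+0+0+0+0+0 mod 2 = 1
  s[1] = (011001100110011)·(001101101101010) mod 2 = 0+0+1+0+0+1+1+0+0+1+0+0+0+1+0 mod 2 = 1
  s[2] = (000111100001111)·(001101101101010) mod 2 = 0+0+0+1+0+1+1+0+0+0+0+1+0+1+0 mod 2 = 1
  s[3] = (000000011111111)·(001101101101010) mod 2 = 0+0+0+0+0+0+0+0+1+1+0+1+0+1+0 mod 2 = 0
Syndrome = 1110
Non-zero syndrome: error at position 7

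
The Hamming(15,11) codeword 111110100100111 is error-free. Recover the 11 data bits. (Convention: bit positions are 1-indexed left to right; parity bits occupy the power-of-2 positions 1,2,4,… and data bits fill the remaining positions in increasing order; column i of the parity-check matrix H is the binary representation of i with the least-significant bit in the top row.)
Parity bits occupy power-of-2 positions; data bits are at positions {3,5,6,7,9,10,11,12,13,14,15} (1-indexed).
Extract: c[3]=1 c[5]=1 c[6]=0 c[7]=1 c[9]=0 c[10]=1 c[11]=0 c[12]=0 c[13]=1 c[14]=1 c[15]=1
Data = 11010100111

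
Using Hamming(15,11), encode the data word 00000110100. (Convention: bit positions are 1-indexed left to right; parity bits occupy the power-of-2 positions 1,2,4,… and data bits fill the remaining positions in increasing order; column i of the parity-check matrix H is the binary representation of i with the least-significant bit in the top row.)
Codeword c = d · G (mod 2), d = 00000110100:
  c[0] = d·G[:,0] = (00000110100)·(11011010101) mod 2 = 0+0+0+0+0+0+1+0+1+0+0 mod 2 = 0
  c[1] = d·G[:,1] = (00000110100)·(10110110011) mod 2 = 0+0+0+0+0+1+1+0+0+0+0 mod 2 = 0
  c[2] = d·G[:,2] = (00000110100)·(10000000000) mod 2 = 0+0+0+0+0+0+0+0+0+0+0 mod 2 = 0
  c[3] = d·G[:,3] = (00000110100)·(01110001111) mod 2 = 0+0+0+0+0+0+0+0+1+0+0 mod 2 = 1
  c[4] = d·G[:,4] = (00000110100)·(01000000000) mod 2 = 0+0+0+0+0+0+0+0+0+0+0 mod 2 = 0
  c[5] = d·G[:,5] = (00000110100)·(00100000000) mod 2 = 0+0+0+0+0+0+0+0+0+0+0 mod 2 = 0
  c[6] = d·G[:,6] = (00000110100)·(00010000000) mod 2 = 0+0+0+0+0+0+0+0+0+0+0 mod 2 = 0
  c[7] = d·G[:,7] = (00000110100)·(00001111111) mod 2 = 0+0+0+0+0+1+1+0+1+0+0 mod 2 = 1
  c[8] = d·G[:,8] = (00000110100)·(00001000000) mod 2 = 0+0+0+0+0+0+0+0+0+0+0 mod 2 = 0
  c[9] = d·G[:,9] = (00000110100)·(00000100000) mod 2 = 0+0+0+0+0+1+0+0+0+0+0 mod 2 = 1
  c[10] = d·G[:,10] = (00000110100)·(00000010000) mod 2 = 0+0+0+0+0+0+1+0+0+0+0 mod 2 = 1
  c[11] = d·G[:,11] = (00000110100)·(00000001000) mod 2 = 0+0+0+0+0+0+0+0+0+0+0 mod 2 = 0
  c[12] = d·G[:,12] = (00000110100)·(00000000100) mod 2 = 0+0+0+0+0+0+0+0+1+0+0 mod 2 = 1
  c[13] = d·G[:,13] = (00000110100)·(00000000010) mod 2 = 0+0+0+0+0+0+0+0+0+0+0 mod 2 = 0
  c[14] = d·G[:,14] = (00000110100)·(00000000001) mod 2 = 0+0+0+0+0+0+0+0+0+0+0 mod 2 = 0
Codeword = 000100010110100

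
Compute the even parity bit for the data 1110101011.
Sum of data bits: 1+1+1+0+1+0+1+0+1+1 = 7.
7 mod 2 = 1, so parity bit = 1.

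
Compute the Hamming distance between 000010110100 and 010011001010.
XOR = 010001111110, count of 1s = 7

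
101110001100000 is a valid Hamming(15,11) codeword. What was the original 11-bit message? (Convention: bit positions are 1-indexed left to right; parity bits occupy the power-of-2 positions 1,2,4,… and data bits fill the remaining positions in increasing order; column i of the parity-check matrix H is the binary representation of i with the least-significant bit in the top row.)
Parity bits occupy power-of-2 positions; data bits are at positions {3,5,6,7,9,10,11,12,13,14,15} (1-indexed).
Extract: c[3]=1 c[5]=1 c[6]=0 c[7]=0 c[9]=1 c[10]=1 c[11]=0 c[12]=0 c[13]=0 c[14]=0 c[15]=0
Data = 11001100000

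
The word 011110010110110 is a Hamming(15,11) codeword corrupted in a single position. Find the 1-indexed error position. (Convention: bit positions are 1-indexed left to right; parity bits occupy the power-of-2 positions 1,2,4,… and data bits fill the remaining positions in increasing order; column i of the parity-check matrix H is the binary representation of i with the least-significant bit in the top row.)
Syndrome s = H · r^T (mod 2), r = 011110010110110:
  s[0] = (101010101010101)·(011110010110110) mod 2 = 0+0+1+0+1+0+0+0+0+0+1+0+1+0+0 mod 2 = 0
  s[1] = (011001100110011)·(011110010110110) mod 2 = 0+1+1+0+0+0+0+0+0+1+1+0+0+1+0 mod 2 = 1
  s[2] = (000111100001111)·(011110010110110) mod 2 = 0+0+0+1+1+0+0+0+0+0+0+0+1+1+0 mod 2 = 0
  s[3] = (000000011111111)·(011110010110110) mod 2 = 0+0+0+0+0+0+0+1+0+1+1+0+1+1+0 mod 2 = 1
Syndrome = 0101
Column i of H is the binary representation of i, so the syndrome is the binary index of the flipped bit.
Read s = 0101 with s[0] as LSB: 0·2^0 + 1·2^1 + 0·2^2 + 1·2^3 = 10.
Error is at bit position 10.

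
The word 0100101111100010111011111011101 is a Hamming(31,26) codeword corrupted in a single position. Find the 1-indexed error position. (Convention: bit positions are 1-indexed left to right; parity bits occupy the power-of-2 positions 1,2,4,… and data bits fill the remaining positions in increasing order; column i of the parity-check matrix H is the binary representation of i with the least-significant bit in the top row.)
Syndrome s = H · r^T (mod 2), r = 0100101111100010111011111011101:
  s[0] = (1010101010101010101010101010101)·(0100101111100010111011111011101) mod 2 = 0+0+0+0+1+0+1+0+1+0+1+0+0+0+1+0+1+0+1+0+1+0+1+0+1+0+1+0+1+0+1 mod 2 = 1
  s[1] = (0110011001100110011001100110011)·(0100101111100010111011111011101) mod 2 = 0+1+0+0+0+0+1+0+0+1+1+0+0+0+1+0+0+1+1+0+0+1+1+0+0+0+1+0+0+0+1 mod 2 = 1
  s[2] = (0001111000011110000111100001111)·(0100101111100010111011111011101) mod 2 = 0+0+0+0+1+0+1+0+0+0+0+0+0+0+1+0+0+0+0+0+1+1+1+0+0+0+0+1+1+0+1 mod 2 = 1
  s[3] = (0000000111111110000000011111111)·(0100101111100010111011111011101) mod 2 = 0+0+0+0+0+0+0+1+1+1+1+0+0+0+1+0+0+0+0+0+0+0+0+1+1+0+1+1+1+0+1 mod 2 = 1
  s[4] = (0000000000000001111111111111111)·(0100101111100010111011111011101) mod 2 = 0+0+0+0+0+0+0+0+0+0+0+0+0+0+0+0+1+1+1+0+1+1+1+1+1+0+1+1+1+0+1 mod 2 = 0
Syndrome = 11110
Column i of H is the binary representation of i, so the syndrome is the binary index of the flipped bit.
Read s = 11110 with s[0] as LSB: 1·2^0 + 1·2^1 + 1·2^2 + 1·2^3 + 0·2^4 = 15.
Error is at bit position 15.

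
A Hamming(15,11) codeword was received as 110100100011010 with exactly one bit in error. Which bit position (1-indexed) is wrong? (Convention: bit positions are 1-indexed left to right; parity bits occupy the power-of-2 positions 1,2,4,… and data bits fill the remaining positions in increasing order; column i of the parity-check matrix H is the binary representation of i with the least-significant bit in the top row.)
Syndrome s = H · r^T (mod 2), r = 110100100011010:
  s[0] = (101010101010101)·(110100100011010) mod 2 = 1+0+0+0+0+0+1+0+0+0+1+0+0+0+0 mod 2 = 1
  s[1] = (011001100110011)·(110100100011010) mod 2 = 0+1+0+0+0+0+1+0+0+0+1+0+0+1+0 mod 2 = 0
  s[2] = (000111100001111)·(110100100011010) mod 2 = 0+0+0+1+0+0+1+0+0+0+0+1+0+1+0 mod 2 = 0
  s[3] = (000000011111111)·(110100100011010) mod 2 = 0+0+0+0+0+0+0+0+0+0+1+1+0+1+0 mod 2 = 1
Syndrome = 1001
Column i of H is the binary representation of i, so the syndrome is the binary index of the flipped bit.
Read s = 1001 with s[0] as LSB: 1·2^0 + 0·2^1 + 0·2^2 + 1·2^3 = 9.
Error is at bit position 9.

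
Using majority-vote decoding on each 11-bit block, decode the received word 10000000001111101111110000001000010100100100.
Split into 11-bit blocks and majority-vote each:
  block 1 = 10000000001: 2 ones, 9 zeros → 0
  block 2 = 11110111111: 10 ones, 1 zeros → 1
  block 3 = 00000010000: 1 ones, 10 zeros → 0
  block 4 = 10100100100: 4 ones, 7 zeros → 0
Decoded = 0100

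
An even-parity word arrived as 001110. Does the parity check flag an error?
Sum of received bits: 0+0+1+1+1+0 = 3; 3 mod 2 = 1. Result is 1 ≠ 0 → error detected.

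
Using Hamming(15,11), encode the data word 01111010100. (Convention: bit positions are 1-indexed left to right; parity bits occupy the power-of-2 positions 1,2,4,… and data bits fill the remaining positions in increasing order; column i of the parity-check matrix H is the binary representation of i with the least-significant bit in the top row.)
Codeword c = d · G (mod 2), d = 01111010100:
  c[0] = d·G[:,0] = (01111010100)·(11011010101) mod 2 = 0+1+0+1+1+0+1+0+1+0+0 mod 2 = 1
  c[1] = d·G[:,1] = (01111010100)·(10110110011) mod 2 = 0+0+1+1+0+0+1+0+0+0+0 mod 2 = 1
  c[2] = d·G[:,2] = (01111010100)·(10000000000) mod 2 = 0+0+0+0+0+0+0+0+0+0+0 mod 2 = 0
  c[3] = d·G[:,3] = (01111010100)·(01110001111) mod 2 = 0+1+1+1+0+0+0+0+1+0+0 mod 2 = 0
  c[4] = d·G[:,4] = (01111010100)·(01000000000) mod 2 = 0+1+0+0+0+0+0+0+0+0+0 mod 2 = 1
  c[5] = d·G[:,5] = (01111010100)·(00100000000) mod 2 = 0+0+1+0+0+0+0+0+0+0+0 mod 2 = 1
  c[6] = d·G[:,6] = (01111010100)·(00010000000) mod 2 = 0+0+0+1+0+0+0+0+0+0+0 mod 2 = 1
  c[7] = d·G[:,7] = (01111010100)·(00001111111) mod 2 = 0+0+0+0+1+0+1+0+1+0+0 mod 2 = 1
  c[8] = d·G[:,8] = (01111010100)·(00001000000) mod 2 = 0+0+0+0+1+0+0+0+0+0+0 mod 2 = 1
  c[9] = d·G[:,9] = (01111010100)·(00000100000) mod 2 = 0+0+0+0+0+0+0+0+0+0+0 mod 2 = 0
  c[10] = d·G[:,10] = (01111010100)·(00000010000) mod 2 = 0+0+0+0+0+0+1+0+0+0+0 mod 2 = 1
  c[11] = d·G[:,11] = (01111010100)·(00000001000) mod 2 = 0+0+0+0+0+0+0+0+0+0+0 mod 2 = 0
  c[12] = d·G[:,12] = (01111010100)·(00000000100) mod 2 = 0+0+0+0+0+0+0+0+1+0+0 mod 2 = 1
  c[13] = d·G[:,13] = (01111010100)·(00000000010) mod 2 = 0+0+0+0+0+0+0+0+0+0+0 mod 2 = 0
  c[14] = d·G[:,14] = (01111010100)·(00000000001) mod 2 = 0+0+0+0+0+0+0+0+0+0+0 mod 2 = 0
Codeword = 110011111010100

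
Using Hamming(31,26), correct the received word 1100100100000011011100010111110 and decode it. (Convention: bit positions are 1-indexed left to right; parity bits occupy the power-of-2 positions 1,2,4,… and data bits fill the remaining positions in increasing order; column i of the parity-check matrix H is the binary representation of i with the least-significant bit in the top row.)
Syndrome s = H · r^T (mod 2), r = 1100100100000011011100010111110:
  s[0] = (1010101010101010101010101010101)·(1100100100000011011100010111110) mod 2 = 1+0+0+0+1+0+0+0+0+0+0+0+0+0+1+0+0+0+1+0+0+0+0+0+0+0+1+0+1+0+0 mod 2 = 0
  s[1] = (0110011001100110011001100110011)·(1100100100000011011100010111110) mod 2 = 0+1+0+0+0+0+0+0+0+0+0+0+0+0+1+0+0+1+1+0+0+0+0+0+0+1+1+0+0+1+0 mod 2 = 1
  s[2] = (0001111000011110000111100001111)·(1100100100000011011100010111110) mod 2 = 0+0+0+0+1+0+0+0+0+0+0+0+0+0+1+0+0+0+0+1+0+0+0+0+0+0+0+1+1+1+0 mod 2 = 0
  s[3] = (0000000111111110000000011111111)·(1100100100000011011100010111110) mod 2 = 0+0+0+0+0+0+0+1+0+0+0+0+0+0+1+0+0+0+0+0+0+0+0+1+0+1+1+1+1+1+0 mod 2 = 0
  s[4] = (0000000000000001111111111111111)·(1100100100000011011100010111110) mod 2 = 0+0+0+0+0+0+0+0+0+0+0+0+0+0+0+1+0+1+1+1+0+0+0+1+0+1+1+1+1+1+0 mod 2 = 0
Syndrome = 01000
Column 2 of H equals this syndrome → error at bit 2 (1-indexed).
Flip bit 2: 1100100100000011011100010111110 → 1000100100000011011100010111110
Extract data bits at positions {3,5,6,7,9,10,11,12,13,14,15,17,18,19,20,21,22,23,24,25,26,27,28,29,30,31}: 01000000001011100010111110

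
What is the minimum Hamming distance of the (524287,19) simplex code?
d_min = 262144 (every nonzero codeword of the simplex code S_19 has weight 2^(r−1) = 262144).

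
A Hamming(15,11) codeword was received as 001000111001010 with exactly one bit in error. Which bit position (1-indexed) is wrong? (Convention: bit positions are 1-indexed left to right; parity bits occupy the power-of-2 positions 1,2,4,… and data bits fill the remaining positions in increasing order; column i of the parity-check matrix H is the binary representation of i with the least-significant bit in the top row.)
Syndrome s = H · r^T (mod 2), r = 001000111001010:
  s[0] = (101010101010101)·(001000111001010) mod 2 = 0+0+1+0+0+0+1+0+1+0+0+0+0+0+0 mod 2 = 1
  s[1] = (011001100110011)·(001000111001010) mod 2 = 0+0+1+0+0+0+1+0+0+0+0+0+0+1+0 mod 2 = 1
  s[2] = (000111100001111)·(001000111001010) mod 2 = 0+0+0+0+0+0+1+0+0+0+0+1+0+1+0 mod 2 = 1
  s[3] = (000000011111111)·(001000111001010) mod 2 = 0+0+0+0+0+0+0+1+1+0+0+1+0+1+0 mod 2 = 0
Syndrome = 1110
Column i of H is the binary representation of i, so the syndrome is the binary index of the flipped bit.
Read s = 1110 with s[0] as LSB: 1·2^0 + 1·2^1 + 1·2^2 + 0·2^3 = 7.
Error is at bit position 7.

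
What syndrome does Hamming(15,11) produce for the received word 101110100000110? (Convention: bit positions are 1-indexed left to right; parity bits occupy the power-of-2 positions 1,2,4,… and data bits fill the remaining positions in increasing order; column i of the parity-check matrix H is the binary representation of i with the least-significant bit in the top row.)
Syndrome s = H · r^T (mod 2), r = 101110100000110:
  s[0] = (101010101010101)·(101110100000110) mod 2 = 1+0+1+0+1+0+1+0+0+0+0+0+1+0+0 mod 2 = 1
  s[1] = (011001100110011)·(101110100000110) mod 2 = 0+0+1+0+0+0+1+0+0+0+0+0+0+1+0 mod 2 = 1
  s[2] = (000111100001111)·(101110100000110) mod 2 = 0+0+0+1+1+0+1+0+0+0+0+0+1+1+0 mod 2 = 1
  s[3] = (000000011111111)·(101110100000110) mod 2 = 0+0+0+0+0+0+0+0+0+0+0+0+1+1+0 mod 2 = 0
Syndrome = 1110
Non-zero syndrome: error at position 7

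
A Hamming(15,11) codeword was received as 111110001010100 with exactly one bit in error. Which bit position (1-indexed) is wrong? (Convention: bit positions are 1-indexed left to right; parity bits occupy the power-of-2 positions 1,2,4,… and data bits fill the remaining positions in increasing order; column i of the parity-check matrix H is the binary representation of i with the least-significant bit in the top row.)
Syndrome s = H · r^T (mod 2), r = 111110001010100:
  s[0] = (101010101010101)·(111110001010100) mod 2 = 1+0+1+0+1+0+0+0+1+0+1+0+1+0+0 mod 2 = 0
  s[1] = (011001100110011)·(111110001010100) mod 2 = 0+1+1+0+0+0+0+0+0+0+1+0+0+0+0 mod 2 = 1
  s[2] = (000111100001111)·(111110001010100) mod 2 = 0+0+0+1+1+0+0+0+0+0+0+0+1+0+0 mod 2 = 1
  s[3] = (000000011111111)·(111110001010100) mod 2 = 0+0+0+0+0+0+0+0+1+0+1+0+1+0+0 mod 2 = 1
Syndrome = 0111
Column i of H is the binary representation of i, so the syndrome is the binary index of the flipped bit.
Read s = 0111 with s[0] as LSB: 0·2^0 + 1·2^1 + 1·2^2 + 1·2^3 = 14.
Error is at bit position 14.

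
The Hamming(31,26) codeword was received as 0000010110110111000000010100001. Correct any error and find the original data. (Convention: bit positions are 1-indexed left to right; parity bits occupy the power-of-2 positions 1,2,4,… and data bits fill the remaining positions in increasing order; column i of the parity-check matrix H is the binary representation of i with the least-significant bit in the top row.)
Syndrome s = H · r^T (mod 2), r = 0000010110110111000000010100001:
  s[0] = (1010101010101010101010101010101)·(0000010110110111000000010100001) mod 2 = 0+0+0+0+0+0+0+0+1+0+1+0+0+0+1+0+0+0+0+0+0+0+0+0+0+0+0+0+0+0+1 mod 2 = 0
  s[1] = (0110011001100110011001100110011)·(0000010110110111000000010100001) mod 2 = 0+0+0+0+0+1+0+0+0+0+1+0+0+1+1+0+0+0+0+0+0+0+0+0+0+1+0+0+0+0+1 mod 2 = 0
  s[2] = (0001111000011110000111100001111)·(0000010110110111000000010100001) mod 2 = 0+0+0+0+0+1+0+0+0+0+0+1+0+1+1+0+0+0+0+0+0+0+0+0+0+0+0+0+0+0+1 mod 2 = 1
  s[3] = (0000000111111110000000011111111)·(0000010110110111000000010100001) mod 2 = 0+0+0+0+0+0+0+1+1+0+1+1+0+1+1+0+0+0+0+0+0+0+0+1+0+1+0+0+0+0+1 mod 2 = 1
  s[4] = (0000000000000001111111111111111)·(0000010110110111000000010100001) mod 2 = 0+0+0+0+0+0+0+0+0+0+0+0+0+0+0+1+0+0+0+0+0+0+0+1+0+1+0+0+0+0+1 mod 2 = 0
Syndrome = 00110
Column 12 of H equals this syndrome → error at bit 12 (1-indexed).
Flip bit 12: 0000010110110111000000010100001 → 0000010110100111000000010100001
Extract data bits at positions {3,5,6,7,9,10,11,12,13,14,15,17,18,19,20,21,22,23,24,25,26,27,28,29,30,31}: 00101010011000000010100001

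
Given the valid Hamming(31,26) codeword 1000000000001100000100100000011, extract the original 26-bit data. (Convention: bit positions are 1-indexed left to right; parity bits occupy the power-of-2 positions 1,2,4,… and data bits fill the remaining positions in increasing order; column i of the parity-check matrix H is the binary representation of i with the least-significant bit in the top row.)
Parity bits occupy power-of-2 positions; data bits are at positions {3,5,6,7,9,10,11,12,13,14,15,17,18,19,20,21,22,23,24,25,26,27,28,29,30,31} (1-indexed).
Extract: c[3]=0 c[5]=0 c[6]=0 c[7]=0 c[9]=0 c[10]=0 c[11]=0 c[12]=0 c[13]=1 c[14]=1 c[15]=0 c[17]=0 c[18]=0 c[19]=0 c[20]=1 c[21]=0 c[22]=0 c[23]=1 c[24]=0 c[25]=0 c[26]=0 c[27]=0 c[28]=0 c[29]=0 c[30]=1 c[31]=1
Data = 00000000110000100100000011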